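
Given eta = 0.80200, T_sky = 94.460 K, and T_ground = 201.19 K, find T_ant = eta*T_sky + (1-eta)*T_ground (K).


T_ant = 0.80200 * 94.460 + (1 - 0.80200) * 201.19 = 115.6 K

115.6 K


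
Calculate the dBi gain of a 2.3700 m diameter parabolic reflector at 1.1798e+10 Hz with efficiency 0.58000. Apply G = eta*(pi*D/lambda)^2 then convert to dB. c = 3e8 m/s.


lambda = c / f = 3.0000e+08 / 1.1798e+10 = 0.02542804 m
G_linear = 0.58000 * (pi * 2.3700 / 0.02542804)^2 = 49727.73
G_dBi = 10 * log10(49727.73) = 46.97 dBi

46.97 dBi


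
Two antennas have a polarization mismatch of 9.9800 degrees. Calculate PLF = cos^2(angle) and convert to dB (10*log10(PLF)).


PLF_linear = cos^2(9.9800 deg) = 0.9699656
PLF_dB = 10 * log10(0.9699656) = -0.1324 dB

-0.1324 dB


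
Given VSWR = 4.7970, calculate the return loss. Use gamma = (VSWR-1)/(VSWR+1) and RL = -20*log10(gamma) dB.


gamma = (4.7970 - 1) / (4.7970 + 1) = 0.6549940
RL = -20 * log10(0.6549940) = 3.675 dB

3.675 dB


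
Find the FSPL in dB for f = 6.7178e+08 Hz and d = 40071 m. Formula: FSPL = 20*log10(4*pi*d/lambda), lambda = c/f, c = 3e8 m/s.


lambda = c / f = 3.0000e+08 / 6.7178e+08 = 0.4465748 m
FSPL = 20 * log10(4*pi*40071/0.4465748) = 121.0 dB

121.0 dB


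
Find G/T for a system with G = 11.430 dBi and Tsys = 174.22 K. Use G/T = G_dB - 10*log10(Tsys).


G/T = 11.430 - 10*log10(174.22) = 11.430 - 22.41098 = -10.98 dB/K

-10.98 dB/K


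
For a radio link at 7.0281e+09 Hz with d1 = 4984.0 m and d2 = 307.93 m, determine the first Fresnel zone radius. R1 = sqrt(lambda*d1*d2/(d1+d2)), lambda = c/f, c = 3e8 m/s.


lambda = c / f = 3.0000e+08 / 7.0281e+09 = 0.04268579 m
R1 = sqrt(0.04268579 * 4984.0 * 307.93 / (4984.0 + 307.93)) = 3.518 m

3.518 m


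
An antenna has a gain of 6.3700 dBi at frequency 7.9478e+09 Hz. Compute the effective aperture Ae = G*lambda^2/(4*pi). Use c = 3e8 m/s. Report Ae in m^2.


lambda = c / f = 3.0000e+08 / 7.9478e+09 = 0.03774629 m
G_linear = 10^(6.3700/10) = 4.335109
Ae = G_linear * lambda^2 / (4*pi) = 4.335109 * 0.03774629^2 / (4*pi) = 4.915e-04 m^2

4.915e-04 m^2


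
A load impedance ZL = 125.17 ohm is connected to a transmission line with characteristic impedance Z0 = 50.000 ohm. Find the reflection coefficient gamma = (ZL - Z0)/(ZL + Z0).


gamma = (125.17 - 50.000) / (125.17 + 50.000) = 0.4291

0.4291


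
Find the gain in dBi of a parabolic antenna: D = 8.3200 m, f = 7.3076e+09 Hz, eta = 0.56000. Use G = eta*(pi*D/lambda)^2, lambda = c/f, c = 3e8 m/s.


lambda = c / f = 3.0000e+08 / 7.3076e+09 = 0.04105315 m
G_linear = 0.56000 * (pi * 8.3200 / 0.04105315)^2 = 227008.2
G_dBi = 10 * log10(227008.2) = 53.56 dBi

53.56 dBi


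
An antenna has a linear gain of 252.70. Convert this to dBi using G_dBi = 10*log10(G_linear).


G_dBi = 10 * log10(252.70) = 24.03 dBi

24.03 dBi


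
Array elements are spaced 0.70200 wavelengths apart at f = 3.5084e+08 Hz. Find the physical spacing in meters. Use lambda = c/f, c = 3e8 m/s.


lambda = c / f = 3.0000e+08 / 3.5084e+08 = 0.8550906 m
d = 0.70200 * 0.8550906 = 0.6003 m

0.6003 m


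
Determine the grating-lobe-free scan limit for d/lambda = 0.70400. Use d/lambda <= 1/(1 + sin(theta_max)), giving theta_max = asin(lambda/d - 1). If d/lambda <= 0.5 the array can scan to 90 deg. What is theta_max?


lambda/d - 1 = 1/0.70400 - 1 = 0.4204545
theta_max = asin(0.4204545) = 24.86 deg

24.86 deg


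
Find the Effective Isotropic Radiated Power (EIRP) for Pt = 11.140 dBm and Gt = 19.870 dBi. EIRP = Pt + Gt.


EIRP = Pt + Gt = 11.140 + 19.870 = 31.01 dBm

31.01 dBm


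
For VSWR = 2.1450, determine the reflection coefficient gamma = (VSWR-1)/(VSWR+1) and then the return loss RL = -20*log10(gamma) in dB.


gamma = (2.1450 - 1) / (2.1450 + 1) = 0.3640700
RL = -20 * log10(0.3640700) = 8.776 dB

8.776 dB


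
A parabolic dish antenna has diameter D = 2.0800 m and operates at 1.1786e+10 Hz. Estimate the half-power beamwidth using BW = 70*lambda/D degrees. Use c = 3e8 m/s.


lambda = c / f = 3.0000e+08 / 1.1786e+10 = 0.02545393 m
BW = 70 * 0.02545393 / 2.0800 = 0.8566 deg

0.8566 deg


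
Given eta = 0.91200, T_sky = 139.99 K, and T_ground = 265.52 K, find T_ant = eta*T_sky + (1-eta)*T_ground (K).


T_ant = 0.91200 * 139.99 + (1 - 0.91200) * 265.52 = 151.0 K

151.0 K


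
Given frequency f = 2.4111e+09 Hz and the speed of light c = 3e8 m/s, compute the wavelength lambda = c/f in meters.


lambda = c / f = 3.0000e+08 / 2.4111e+09 = 0.1244 m

0.1244 m


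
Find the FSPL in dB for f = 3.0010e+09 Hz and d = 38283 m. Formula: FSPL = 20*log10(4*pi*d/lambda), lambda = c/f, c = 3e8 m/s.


lambda = c / f = 3.0000e+08 / 3.0010e+09 = 0.09996668 m
FSPL = 20 * log10(4*pi*38283/0.09996668) = 133.6 dB

133.6 dB


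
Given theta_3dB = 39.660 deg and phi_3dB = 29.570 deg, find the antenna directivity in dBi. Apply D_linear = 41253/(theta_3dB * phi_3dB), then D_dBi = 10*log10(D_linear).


D_linear = 41253 / (39.660 * 29.570) = 35.17641
D_dBi = 10 * log10(35.17641) = 15.46 dBi

15.46 dBi


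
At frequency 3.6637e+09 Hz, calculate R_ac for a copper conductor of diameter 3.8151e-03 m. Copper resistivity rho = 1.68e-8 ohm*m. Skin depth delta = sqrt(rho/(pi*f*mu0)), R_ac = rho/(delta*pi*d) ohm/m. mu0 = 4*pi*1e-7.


delta = sqrt(1.68e-8 / (pi * 3.6637e+09 * 4*pi*1e-7)) = 1.077742e-06 m
R_ac = 1.68e-8 / (1.077742e-06 * pi * 3.8151e-03) = 1.301 ohm/m

1.301 ohm/m


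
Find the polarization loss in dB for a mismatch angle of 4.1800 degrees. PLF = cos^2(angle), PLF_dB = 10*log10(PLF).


PLF_linear = cos^2(4.1800 deg) = 0.9946870
PLF_dB = 10 * log10(0.9946870) = -0.02314 dB

-0.02314 dB


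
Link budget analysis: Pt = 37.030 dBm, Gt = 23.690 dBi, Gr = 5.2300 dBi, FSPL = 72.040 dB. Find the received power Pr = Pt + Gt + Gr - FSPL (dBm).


Pr = 37.030 + 23.690 + 5.2300 - 72.040 = -6.09 dBm

-6.09 dBm


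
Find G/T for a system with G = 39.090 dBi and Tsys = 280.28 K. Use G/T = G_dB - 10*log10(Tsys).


G/T = 39.090 - 10*log10(280.28) = 39.090 - 24.47592 = 14.61 dB/K

14.61 dB/K


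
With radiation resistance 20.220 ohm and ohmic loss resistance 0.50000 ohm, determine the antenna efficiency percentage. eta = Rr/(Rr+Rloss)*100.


eta = 20.220 / (20.220 + 0.50000) * 100 = 97.59%

97.59%


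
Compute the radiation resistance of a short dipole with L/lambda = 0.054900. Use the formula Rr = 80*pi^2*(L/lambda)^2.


Rr = 80 * pi^2 * (0.054900)^2 = 80 * 9.869604 * 3.014010e-03 = 2.380 ohm

2.380 ohm


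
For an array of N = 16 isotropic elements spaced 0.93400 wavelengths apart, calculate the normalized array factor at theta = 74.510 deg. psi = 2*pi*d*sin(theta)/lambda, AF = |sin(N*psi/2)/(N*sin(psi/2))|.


psi = 2*pi*0.93400*sin(74.510 deg) = 5.655334 rad
AF = |sin(16*5.655334/2) / (16*sin(5.655334/2))| = 0.1927

0.1927


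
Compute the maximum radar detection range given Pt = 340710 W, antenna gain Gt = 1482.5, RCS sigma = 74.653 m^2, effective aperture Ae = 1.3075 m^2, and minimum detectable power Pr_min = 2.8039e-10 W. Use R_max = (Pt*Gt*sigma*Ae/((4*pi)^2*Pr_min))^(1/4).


R^4 = 340710*1482.5*74.653*1.3075 / ((4*pi)^2 * 2.8039e-10) = 1.113490e+18
R_max = 1.113490e+18^0.25 = 32484 m

32484 m


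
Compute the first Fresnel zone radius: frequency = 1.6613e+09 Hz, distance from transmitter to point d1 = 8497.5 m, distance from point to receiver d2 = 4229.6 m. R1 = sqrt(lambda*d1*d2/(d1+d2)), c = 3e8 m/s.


lambda = c / f = 3.0000e+08 / 1.6613e+09 = 0.1805815 m
R1 = sqrt(0.1805815 * 8497.5 * 4229.6 / (8497.5 + 4229.6)) = 22.58 m

22.58 m


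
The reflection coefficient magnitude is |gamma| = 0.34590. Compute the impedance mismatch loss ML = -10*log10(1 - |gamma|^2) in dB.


ML = -10 * log10(1 - 0.34590^2) = -10 * log10(0.88035319) = 0.5534 dB

0.5534 dB


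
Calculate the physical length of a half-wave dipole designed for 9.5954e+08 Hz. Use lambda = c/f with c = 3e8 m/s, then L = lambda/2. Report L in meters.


lambda = c / f = 3.0000e+08 / 9.5954e+08 = 0.3126498 m
L = lambda / 2 = 0.3126498 / 2 = 0.1563 m

0.1563 m


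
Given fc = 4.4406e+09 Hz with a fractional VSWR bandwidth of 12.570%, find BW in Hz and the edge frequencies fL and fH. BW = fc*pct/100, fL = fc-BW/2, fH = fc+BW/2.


BW = 4.4406e+09 * 12.570/100 = 5.581834e+08 Hz
fL = 4.4406e+09 - 5.581834e+08/2 = 4.162e+09 Hz
fH = 4.4406e+09 + 5.581834e+08/2 = 4.720e+09 Hz

BW=5.582e+08 Hz, fL=4.162e+09 Hz, fH=4.720e+09 Hz


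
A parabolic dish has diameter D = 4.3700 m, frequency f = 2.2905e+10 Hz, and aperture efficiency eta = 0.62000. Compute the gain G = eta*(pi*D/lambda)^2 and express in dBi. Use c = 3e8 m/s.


lambda = c / f = 3.0000e+08 / 2.2905e+10 = 0.01309758 m
G_linear = 0.62000 * (pi * 4.3700 / 0.01309758)^2 = 681196.2
G_dBi = 10 * log10(681196.2) = 58.33 dBi

58.33 dBi


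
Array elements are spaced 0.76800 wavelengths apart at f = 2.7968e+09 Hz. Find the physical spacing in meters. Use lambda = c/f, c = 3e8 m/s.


lambda = c / f = 3.0000e+08 / 2.7968e+09 = 0.1072654 m
d = 0.76800 * 0.1072654 = 0.08238 m

0.08238 m


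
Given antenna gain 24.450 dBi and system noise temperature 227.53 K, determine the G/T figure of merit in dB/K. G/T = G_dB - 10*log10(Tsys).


G/T = 24.450 - 10*log10(227.53) = 24.450 - 23.57039 = 0.8796 dB/K

0.8796 dB/K


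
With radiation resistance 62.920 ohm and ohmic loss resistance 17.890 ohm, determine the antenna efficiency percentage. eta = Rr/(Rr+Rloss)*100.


eta = 62.920 / (62.920 + 17.890) * 100 = 77.86%

77.86%


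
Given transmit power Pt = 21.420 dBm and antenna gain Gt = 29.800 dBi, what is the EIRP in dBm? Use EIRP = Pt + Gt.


EIRP = Pt + Gt = 21.420 + 29.800 = 51.22 dBm

51.22 dBm


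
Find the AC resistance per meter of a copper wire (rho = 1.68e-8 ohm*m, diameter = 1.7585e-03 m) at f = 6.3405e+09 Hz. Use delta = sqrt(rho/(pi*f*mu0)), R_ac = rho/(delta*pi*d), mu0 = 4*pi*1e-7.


delta = sqrt(1.68e-8 / (pi * 6.3405e+09 * 4*pi*1e-7)) = 8.192435e-07 m
R_ac = 1.68e-8 / (8.192435e-07 * pi * 1.7585e-03) = 3.712 ohm/m

3.712 ohm/m


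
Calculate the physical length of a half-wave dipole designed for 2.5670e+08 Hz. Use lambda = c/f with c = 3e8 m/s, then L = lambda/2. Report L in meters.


lambda = c / f = 3.0000e+08 / 2.5670e+08 = 1.168679 m
L = lambda / 2 = 1.168679 / 2 = 0.5843 m

0.5843 m


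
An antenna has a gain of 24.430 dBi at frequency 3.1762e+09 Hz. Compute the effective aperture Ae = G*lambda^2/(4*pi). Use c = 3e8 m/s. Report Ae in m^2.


lambda = c / f = 3.0000e+08 / 3.1762e+09 = 0.09445249 m
G_linear = 10^(24.430/10) = 277.3320
Ae = G_linear * lambda^2 / (4*pi) = 277.3320 * 0.09445249^2 / (4*pi) = 0.1969 m^2

0.1969 m^2


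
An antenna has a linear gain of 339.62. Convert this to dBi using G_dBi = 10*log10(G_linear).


G_dBi = 10 * log10(339.62) = 25.31 dBi

25.31 dBi


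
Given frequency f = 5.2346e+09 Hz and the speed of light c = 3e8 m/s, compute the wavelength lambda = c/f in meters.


lambda = c / f = 3.0000e+08 / 5.2346e+09 = 0.05731 m

0.05731 m


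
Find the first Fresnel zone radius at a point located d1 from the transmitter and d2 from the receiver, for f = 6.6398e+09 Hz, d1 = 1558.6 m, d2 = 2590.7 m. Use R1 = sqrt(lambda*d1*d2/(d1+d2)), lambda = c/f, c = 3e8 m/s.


lambda = c / f = 3.0000e+08 / 6.6398e+09 = 0.04518208 m
R1 = sqrt(0.04518208 * 1558.6 * 2590.7 / (1558.6 + 2590.7)) = 6.631 m

6.631 m


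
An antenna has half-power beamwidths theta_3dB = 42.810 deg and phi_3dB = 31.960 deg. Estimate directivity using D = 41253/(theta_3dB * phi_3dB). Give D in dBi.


D_linear = 41253 / (42.810 * 31.960) = 30.15113
D_dBi = 10 * log10(30.15113) = 14.79 dBi

14.79 dBi


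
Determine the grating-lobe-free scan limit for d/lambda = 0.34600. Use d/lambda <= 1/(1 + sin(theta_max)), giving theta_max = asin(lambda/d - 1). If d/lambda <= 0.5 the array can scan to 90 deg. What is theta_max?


lambda/d - 1 = 1/0.34600 - 1 = 1.890173 >= 1
d/lambda <= 0.5, so the array can scan to endfire without grating lobes: theta_max = 90 deg

90 deg


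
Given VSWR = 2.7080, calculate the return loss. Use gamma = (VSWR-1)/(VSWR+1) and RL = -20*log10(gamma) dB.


gamma = (2.7080 - 1) / (2.7080 + 1) = 0.4606257
RL = -20 * log10(0.4606257) = 6.733 dB

6.733 dB


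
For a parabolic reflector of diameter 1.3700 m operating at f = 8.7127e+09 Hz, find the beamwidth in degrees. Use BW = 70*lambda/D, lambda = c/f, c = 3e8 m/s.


lambda = c / f = 3.0000e+08 / 8.7127e+09 = 0.03443250 m
BW = 70 * 0.03443250 / 1.3700 = 1.759 deg

1.759 deg


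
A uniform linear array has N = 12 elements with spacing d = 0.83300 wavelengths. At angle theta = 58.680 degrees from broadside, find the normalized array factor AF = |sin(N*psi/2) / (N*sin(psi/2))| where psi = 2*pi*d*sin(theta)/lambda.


psi = 2*pi*0.83300*sin(58.680 deg) = 4.471197 rad
AF = |sin(12*4.471197/2) / (12*sin(4.471197/2))| = 0.1051

0.1051


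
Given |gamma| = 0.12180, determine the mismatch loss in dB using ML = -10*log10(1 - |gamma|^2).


ML = -10 * log10(1 - 0.12180^2) = -10 * log10(0.98516476) = 0.06491 dB

0.06491 dB


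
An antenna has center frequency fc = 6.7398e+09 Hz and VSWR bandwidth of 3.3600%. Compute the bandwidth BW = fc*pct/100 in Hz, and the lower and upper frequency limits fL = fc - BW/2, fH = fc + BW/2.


BW = 6.7398e+09 * 3.3600/100 = 2.264573e+08 Hz
fL = 6.7398e+09 - 2.264573e+08/2 = 6.627e+09 Hz
fH = 6.7398e+09 + 2.264573e+08/2 = 6.853e+09 Hz

BW=2.265e+08 Hz, fL=6.627e+09 Hz, fH=6.853e+09 Hz


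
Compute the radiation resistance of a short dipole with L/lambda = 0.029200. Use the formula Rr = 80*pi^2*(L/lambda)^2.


Rr = 80 * pi^2 * (0.029200)^2 = 80 * 9.869604 * 8.526400e-04 = 0.6732 ohm

0.6732 ohm


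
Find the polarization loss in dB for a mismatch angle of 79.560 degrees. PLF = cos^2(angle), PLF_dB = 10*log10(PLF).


PLF_linear = cos^2(79.560 deg) = 0.03283553
PLF_dB = 10 * log10(0.03283553) = -14.84 dB

-14.84 dB


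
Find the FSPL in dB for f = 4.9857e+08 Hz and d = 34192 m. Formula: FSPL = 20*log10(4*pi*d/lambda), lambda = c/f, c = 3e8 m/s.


lambda = c / f = 3.0000e+08 / 4.9857e+08 = 0.6017209 m
FSPL = 20 * log10(4*pi*34192/0.6017209) = 117.1 dB

117.1 dB


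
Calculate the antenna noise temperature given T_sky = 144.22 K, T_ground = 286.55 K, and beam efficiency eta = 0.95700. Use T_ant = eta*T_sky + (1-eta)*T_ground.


T_ant = 0.95700 * 144.22 + (1 - 0.95700) * 286.55 = 150.3 K

150.3 K


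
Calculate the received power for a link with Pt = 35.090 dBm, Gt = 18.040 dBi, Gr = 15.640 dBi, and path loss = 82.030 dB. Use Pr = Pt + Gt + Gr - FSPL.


Pr = 35.090 + 18.040 + 15.640 - 82.030 = -13.26 dBm

-13.26 dBm


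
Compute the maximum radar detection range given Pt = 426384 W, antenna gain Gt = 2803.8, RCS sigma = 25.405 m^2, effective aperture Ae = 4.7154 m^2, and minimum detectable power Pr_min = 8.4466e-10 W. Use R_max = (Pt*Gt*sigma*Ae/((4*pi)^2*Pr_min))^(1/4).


R^4 = 426384*2803.8*25.405*4.7154 / ((4*pi)^2 * 8.4466e-10) = 1.073703e+18
R_max = 1.073703e+18^0.25 = 32190 m

32190 m


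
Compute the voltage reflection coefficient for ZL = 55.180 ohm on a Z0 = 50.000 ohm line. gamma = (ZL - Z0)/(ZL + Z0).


gamma = (55.180 - 50.000) / (55.180 + 50.000) = 0.04925

0.04925


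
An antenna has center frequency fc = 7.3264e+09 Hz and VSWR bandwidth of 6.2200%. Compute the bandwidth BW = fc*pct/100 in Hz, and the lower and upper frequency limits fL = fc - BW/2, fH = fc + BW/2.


BW = 7.3264e+09 * 6.2200/100 = 4.557021e+08 Hz
fL = 7.3264e+09 - 4.557021e+08/2 = 7.099e+09 Hz
fH = 7.3264e+09 + 4.557021e+08/2 = 7.554e+09 Hz

BW=4.557e+08 Hz, fL=7.099e+09 Hz, fH=7.554e+09 Hz


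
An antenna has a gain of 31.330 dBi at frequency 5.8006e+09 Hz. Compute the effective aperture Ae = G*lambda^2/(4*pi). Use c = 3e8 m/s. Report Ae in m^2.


lambda = c / f = 3.0000e+08 / 5.8006e+09 = 0.05171879 m
G_linear = 10^(31.330/10) = 1358.313
Ae = G_linear * lambda^2 / (4*pi) = 1358.313 * 0.05171879^2 / (4*pi) = 0.2891 m^2

0.2891 m^2


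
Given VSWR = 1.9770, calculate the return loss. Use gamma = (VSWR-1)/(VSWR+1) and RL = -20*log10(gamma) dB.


gamma = (1.9770 - 1) / (1.9770 + 1) = 0.3281827
RL = -20 * log10(0.3281827) = 9.678 dB

9.678 dB


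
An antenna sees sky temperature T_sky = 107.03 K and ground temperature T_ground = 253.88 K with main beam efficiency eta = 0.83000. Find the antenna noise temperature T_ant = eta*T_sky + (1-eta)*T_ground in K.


T_ant = 0.83000 * 107.03 + (1 - 0.83000) * 253.88 = 132.0 K

132.0 K


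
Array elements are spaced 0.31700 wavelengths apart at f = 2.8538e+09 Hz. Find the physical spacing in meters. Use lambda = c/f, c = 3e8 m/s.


lambda = c / f = 3.0000e+08 / 2.8538e+09 = 0.1051230 m
d = 0.31700 * 0.1051230 = 0.03332 m

0.03332 m


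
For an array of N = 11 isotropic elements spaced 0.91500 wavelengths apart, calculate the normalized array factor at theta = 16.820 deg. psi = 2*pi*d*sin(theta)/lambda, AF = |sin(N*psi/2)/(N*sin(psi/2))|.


psi = 2*pi*0.91500*sin(16.820 deg) = 1.663598 rad
AF = |sin(11*1.663598/2) / (11*sin(1.663598/2))| = 0.03340

0.03340


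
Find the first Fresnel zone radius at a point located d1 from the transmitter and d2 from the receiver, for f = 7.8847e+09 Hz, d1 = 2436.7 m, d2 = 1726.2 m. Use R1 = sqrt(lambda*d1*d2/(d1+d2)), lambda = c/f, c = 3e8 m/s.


lambda = c / f = 3.0000e+08 / 7.8847e+09 = 0.03804837 m
R1 = sqrt(0.03804837 * 2436.7 * 1726.2 / (2436.7 + 1726.2)) = 6.200 m

6.200 m


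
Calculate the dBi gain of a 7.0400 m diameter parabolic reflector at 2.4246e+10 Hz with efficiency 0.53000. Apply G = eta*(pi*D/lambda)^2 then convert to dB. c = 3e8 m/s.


lambda = c / f = 3.0000e+08 / 2.4246e+10 = 0.01237317 m
G_linear = 0.53000 * (pi * 7.0400 / 0.01237317)^2 = 1.693398e+06
G_dBi = 10 * log10(1.693398e+06) = 62.29 dBi

62.29 dBi


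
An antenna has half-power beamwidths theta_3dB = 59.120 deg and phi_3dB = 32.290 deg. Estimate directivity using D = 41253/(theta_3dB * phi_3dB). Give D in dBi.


D_linear = 41253 / (59.120 * 32.290) = 21.60992
D_dBi = 10 * log10(21.60992) = 13.35 dBi

13.35 dBi


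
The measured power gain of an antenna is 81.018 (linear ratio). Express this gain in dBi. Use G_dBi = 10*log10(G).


G_dBi = 10 * log10(81.018) = 19.09 dBi

19.09 dBi


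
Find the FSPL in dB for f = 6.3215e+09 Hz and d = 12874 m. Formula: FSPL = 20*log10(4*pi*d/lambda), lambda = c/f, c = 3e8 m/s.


lambda = c / f = 3.0000e+08 / 6.3215e+09 = 0.04745709 m
FSPL = 20 * log10(4*pi*12874/0.04745709) = 130.7 dB

130.7 dB


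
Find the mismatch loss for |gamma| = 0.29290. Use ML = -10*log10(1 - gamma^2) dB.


ML = -10 * log10(1 - 0.29290^2) = -10 * log10(0.91420959) = 0.3895 dB

0.3895 dB


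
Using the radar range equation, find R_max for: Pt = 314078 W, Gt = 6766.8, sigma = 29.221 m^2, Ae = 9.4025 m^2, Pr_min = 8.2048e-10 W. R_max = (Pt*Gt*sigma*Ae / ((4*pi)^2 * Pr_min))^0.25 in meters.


R^4 = 314078*6766.8*29.221*9.4025 / ((4*pi)^2 * 8.2048e-10) = 4.506834e+18
R_max = 4.506834e+18^0.25 = 46075 m

46075 m


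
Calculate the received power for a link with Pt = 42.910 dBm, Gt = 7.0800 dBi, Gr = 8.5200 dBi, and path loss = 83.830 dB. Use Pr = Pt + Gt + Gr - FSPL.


Pr = 42.910 + 7.0800 + 8.5200 - 83.830 = -25.32 dBm

-25.32 dBm


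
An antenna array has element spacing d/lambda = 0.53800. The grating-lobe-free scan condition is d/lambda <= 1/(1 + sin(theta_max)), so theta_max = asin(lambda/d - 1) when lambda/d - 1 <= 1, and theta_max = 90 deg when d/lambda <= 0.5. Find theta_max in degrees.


lambda/d - 1 = 1/0.53800 - 1 = 0.8587361
theta_max = asin(0.8587361) = 59.17 deg

59.17 deg


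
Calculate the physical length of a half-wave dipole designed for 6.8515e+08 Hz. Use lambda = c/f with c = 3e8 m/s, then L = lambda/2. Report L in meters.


lambda = c / f = 3.0000e+08 / 6.8515e+08 = 0.4378603 m
L = lambda / 2 = 0.4378603 / 2 = 0.2189 m

0.2189 m


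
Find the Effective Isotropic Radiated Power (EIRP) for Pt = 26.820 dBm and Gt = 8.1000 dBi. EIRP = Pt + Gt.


EIRP = Pt + Gt = 26.820 + 8.1000 = 34.92 dBm

34.92 dBm


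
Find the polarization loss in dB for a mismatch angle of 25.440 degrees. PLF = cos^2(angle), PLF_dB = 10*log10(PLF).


PLF_linear = cos^2(25.440 deg) = 0.8154733
PLF_dB = 10 * log10(0.8154733) = -0.8859 dB

-0.8859 dB


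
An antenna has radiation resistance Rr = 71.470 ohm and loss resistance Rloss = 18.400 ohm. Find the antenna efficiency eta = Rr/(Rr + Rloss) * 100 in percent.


eta = 71.470 / (71.470 + 18.400) * 100 = 79.53%

79.53%


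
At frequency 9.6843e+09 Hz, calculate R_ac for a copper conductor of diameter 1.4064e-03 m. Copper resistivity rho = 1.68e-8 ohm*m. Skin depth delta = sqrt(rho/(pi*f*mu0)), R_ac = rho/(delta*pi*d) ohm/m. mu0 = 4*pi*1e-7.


delta = sqrt(1.68e-8 / (pi * 9.6843e+09 * 4*pi*1e-7)) = 6.628888e-07 m
R_ac = 1.68e-8 / (6.628888e-07 * pi * 1.4064e-03) = 5.736 ohm/m

5.736 ohm/m


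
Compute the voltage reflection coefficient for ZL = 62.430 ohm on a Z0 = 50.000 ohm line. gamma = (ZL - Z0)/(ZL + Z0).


gamma = (62.430 - 50.000) / (62.430 + 50.000) = 0.1106

0.1106


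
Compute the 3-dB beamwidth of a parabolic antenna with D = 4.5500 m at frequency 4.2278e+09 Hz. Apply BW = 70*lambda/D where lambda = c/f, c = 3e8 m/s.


lambda = c / f = 3.0000e+08 / 4.2278e+09 = 0.07095889 m
BW = 70 * 0.07095889 / 4.5500 = 1.092 deg

1.092 deg


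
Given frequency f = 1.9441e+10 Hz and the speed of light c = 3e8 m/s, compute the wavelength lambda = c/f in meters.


lambda = c / f = 3.0000e+08 / 1.9441e+10 = 0.01543 m

0.01543 m


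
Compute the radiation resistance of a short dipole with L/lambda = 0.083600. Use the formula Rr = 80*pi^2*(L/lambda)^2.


Rr = 80 * pi^2 * (0.083600)^2 = 80 * 9.869604 * 6.988960e-03 = 5.518 ohm

5.518 ohm


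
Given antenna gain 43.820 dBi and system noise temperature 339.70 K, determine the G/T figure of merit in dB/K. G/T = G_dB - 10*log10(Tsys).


G/T = 43.820 - 10*log10(339.70) = 43.820 - 25.31096 = 18.51 dB/K

18.51 dB/K


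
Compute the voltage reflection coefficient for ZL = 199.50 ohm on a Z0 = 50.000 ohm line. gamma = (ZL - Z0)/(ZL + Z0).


gamma = (199.50 - 50.000) / (199.50 + 50.000) = 0.5992

0.5992


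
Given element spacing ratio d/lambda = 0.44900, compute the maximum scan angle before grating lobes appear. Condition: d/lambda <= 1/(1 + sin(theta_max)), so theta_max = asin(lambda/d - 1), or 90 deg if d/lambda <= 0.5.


lambda/d - 1 = 1/0.44900 - 1 = 1.227171 >= 1
d/lambda <= 0.5, so the array can scan to endfire without grating lobes: theta_max = 90 deg

90 deg


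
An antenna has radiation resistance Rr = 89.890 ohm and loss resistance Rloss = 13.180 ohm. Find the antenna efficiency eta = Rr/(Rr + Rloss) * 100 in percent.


eta = 89.890 / (89.890 + 13.180) * 100 = 87.21%

87.21%


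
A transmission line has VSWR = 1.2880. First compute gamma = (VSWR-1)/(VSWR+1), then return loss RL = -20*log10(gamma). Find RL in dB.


gamma = (1.2880 - 1) / (1.2880 + 1) = 0.1258741
RL = -20 * log10(0.1258741) = 18.00 dB

18.00 dB


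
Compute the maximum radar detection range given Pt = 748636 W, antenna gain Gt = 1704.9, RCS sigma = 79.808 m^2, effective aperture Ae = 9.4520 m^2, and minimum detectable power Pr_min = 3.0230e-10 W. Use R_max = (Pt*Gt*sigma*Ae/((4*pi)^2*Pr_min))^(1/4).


R^4 = 748636*1704.9*79.808*9.4520 / ((4*pi)^2 * 3.0230e-10) = 2.016888e+19
R_max = 2.016888e+19^0.25 = 67015 m

67015 m


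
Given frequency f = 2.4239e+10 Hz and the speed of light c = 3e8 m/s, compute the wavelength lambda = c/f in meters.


lambda = c / f = 3.0000e+08 / 2.4239e+10 = 0.01238 m

0.01238 m


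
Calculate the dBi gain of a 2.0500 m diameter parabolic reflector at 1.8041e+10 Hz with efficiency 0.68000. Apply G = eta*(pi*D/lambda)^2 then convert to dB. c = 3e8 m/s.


lambda = c / f = 3.0000e+08 / 1.8041e+10 = 0.01662879 m
G_linear = 0.68000 * (pi * 2.0500 / 0.01662879)^2 = 101998.8
G_dBi = 10 * log10(101998.8) = 50.09 dBi

50.09 dBi


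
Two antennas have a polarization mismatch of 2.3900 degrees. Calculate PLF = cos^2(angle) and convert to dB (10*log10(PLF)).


PLF_linear = cos^2(2.3900 deg) = 0.9982610
PLF_dB = 10 * log10(0.9982610) = -7.559e-03 dB

-7.559e-03 dB


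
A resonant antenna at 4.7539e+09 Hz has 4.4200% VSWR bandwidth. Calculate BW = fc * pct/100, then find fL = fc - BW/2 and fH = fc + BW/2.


BW = 4.7539e+09 * 4.4200/100 = 2.101224e+08 Hz
fL = 4.7539e+09 - 2.101224e+08/2 = 4.649e+09 Hz
fH = 4.7539e+09 + 2.101224e+08/2 = 4.859e+09 Hz

BW=2.101e+08 Hz, fL=4.649e+09 Hz, fH=4.859e+09 Hz


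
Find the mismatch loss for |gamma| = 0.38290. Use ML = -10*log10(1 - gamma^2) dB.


ML = -10 * log10(1 - 0.38290^2) = -10 * log10(0.85338759) = 0.6885 dB

0.6885 dB


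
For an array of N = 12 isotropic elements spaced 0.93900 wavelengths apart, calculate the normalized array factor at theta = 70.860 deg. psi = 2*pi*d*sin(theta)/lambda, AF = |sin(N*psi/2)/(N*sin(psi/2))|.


psi = 2*pi*0.93900*sin(70.860 deg) = 5.573765 rad
AF = |sin(12*5.573765/2) / (12*sin(5.573765/2))| = 0.2154

0.2154


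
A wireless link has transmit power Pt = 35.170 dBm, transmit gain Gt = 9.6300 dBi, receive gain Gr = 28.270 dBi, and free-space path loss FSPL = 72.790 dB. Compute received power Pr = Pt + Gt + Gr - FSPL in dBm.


Pr = 35.170 + 9.6300 + 28.270 - 72.790 = 0.28 dBm

0.28 dBm


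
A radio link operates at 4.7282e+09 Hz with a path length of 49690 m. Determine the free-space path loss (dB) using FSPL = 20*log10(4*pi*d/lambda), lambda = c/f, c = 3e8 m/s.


lambda = c / f = 3.0000e+08 / 4.7282e+09 = 0.06344909 m
FSPL = 20 * log10(4*pi*49690/0.06344909) = 139.9 dB

139.9 dB


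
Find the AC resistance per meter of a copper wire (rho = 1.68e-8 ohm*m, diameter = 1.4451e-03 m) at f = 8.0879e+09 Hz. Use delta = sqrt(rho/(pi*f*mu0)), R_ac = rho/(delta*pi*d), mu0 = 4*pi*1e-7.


delta = sqrt(1.68e-8 / (pi * 8.0879e+09 * 4*pi*1e-7)) = 7.253655e-07 m
R_ac = 1.68e-8 / (7.253655e-07 * pi * 1.4451e-03) = 5.102 ohm/m

5.102 ohm/m


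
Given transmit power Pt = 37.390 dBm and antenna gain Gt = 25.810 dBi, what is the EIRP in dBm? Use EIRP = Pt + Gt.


EIRP = Pt + Gt = 37.390 + 25.810 = 63.20 dBm

63.20 dBm


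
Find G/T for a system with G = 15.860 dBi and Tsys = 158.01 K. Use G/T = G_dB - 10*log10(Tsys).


G/T = 15.860 - 10*log10(158.01) = 15.860 - 21.98685 = -6.127 dB/K

-6.127 dB/K


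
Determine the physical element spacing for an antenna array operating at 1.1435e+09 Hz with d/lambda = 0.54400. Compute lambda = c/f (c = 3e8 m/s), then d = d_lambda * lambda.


lambda = c / f = 3.0000e+08 / 1.1435e+09 = 0.2623524 m
d = 0.54400 * 0.2623524 = 0.1427 m

0.1427 m


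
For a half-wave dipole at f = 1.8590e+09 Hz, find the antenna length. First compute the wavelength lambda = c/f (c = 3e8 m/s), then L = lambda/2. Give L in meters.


lambda = c / f = 3.0000e+08 / 1.8590e+09 = 0.1613771 m
L = lambda / 2 = 0.1613771 / 2 = 0.08069 m

0.08069 m


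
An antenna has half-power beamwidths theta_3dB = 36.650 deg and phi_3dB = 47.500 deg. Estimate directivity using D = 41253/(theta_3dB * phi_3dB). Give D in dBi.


D_linear = 41253 / (36.650 * 47.500) = 23.69670
D_dBi = 10 * log10(23.69670) = 13.75 dBi

13.75 dBi


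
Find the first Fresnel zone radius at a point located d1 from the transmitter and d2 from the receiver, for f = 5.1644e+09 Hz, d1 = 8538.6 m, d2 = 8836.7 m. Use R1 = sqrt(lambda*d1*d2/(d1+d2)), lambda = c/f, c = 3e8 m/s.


lambda = c / f = 3.0000e+08 / 5.1644e+09 = 0.05809000 m
R1 = sqrt(0.05809000 * 8538.6 * 8836.7 / (8538.6 + 8836.7)) = 15.88 m

15.88 m


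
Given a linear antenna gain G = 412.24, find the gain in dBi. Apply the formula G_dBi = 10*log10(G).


G_dBi = 10 * log10(412.24) = 26.15 dBi

26.15 dBi


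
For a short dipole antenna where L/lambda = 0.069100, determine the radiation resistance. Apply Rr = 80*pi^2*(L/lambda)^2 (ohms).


Rr = 80 * pi^2 * (0.069100)^2 = 80 * 9.869604 * 4.774810e-03 = 3.770 ohm

3.770 ohm


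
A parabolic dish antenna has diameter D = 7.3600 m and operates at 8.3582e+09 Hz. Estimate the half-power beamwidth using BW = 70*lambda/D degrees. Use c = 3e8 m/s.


lambda = c / f = 3.0000e+08 / 8.3582e+09 = 0.03589290 m
BW = 70 * 0.03589290 / 7.3600 = 0.3414 deg

0.3414 deg


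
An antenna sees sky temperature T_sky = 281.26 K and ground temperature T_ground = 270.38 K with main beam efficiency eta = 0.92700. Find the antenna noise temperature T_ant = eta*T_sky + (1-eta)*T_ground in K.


T_ant = 0.92700 * 281.26 + (1 - 0.92700) * 270.38 = 280.5 K

280.5 K


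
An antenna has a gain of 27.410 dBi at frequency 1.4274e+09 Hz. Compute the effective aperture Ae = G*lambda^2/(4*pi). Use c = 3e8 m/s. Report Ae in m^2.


lambda = c / f = 3.0000e+08 / 1.4274e+09 = 0.2101723 m
G_linear = 10^(27.410/10) = 550.8077
Ae = G_linear * lambda^2 / (4*pi) = 550.8077 * 0.2101723^2 / (4*pi) = 1.936 m^2

1.936 m^2


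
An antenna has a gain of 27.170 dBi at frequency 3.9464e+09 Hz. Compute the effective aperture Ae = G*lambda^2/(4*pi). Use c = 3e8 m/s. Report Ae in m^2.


lambda = c / f = 3.0000e+08 / 3.9464e+09 = 0.07601865 m
G_linear = 10^(27.170/10) = 521.1947
Ae = G_linear * lambda^2 / (4*pi) = 521.1947 * 0.07601865^2 / (4*pi) = 0.2397 m^2

0.2397 m^2


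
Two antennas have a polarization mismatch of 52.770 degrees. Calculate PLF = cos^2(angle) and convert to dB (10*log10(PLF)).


PLF_linear = cos^2(52.770 deg) = 0.3660445
PLF_dB = 10 * log10(0.3660445) = -4.365 dB

-4.365 dB


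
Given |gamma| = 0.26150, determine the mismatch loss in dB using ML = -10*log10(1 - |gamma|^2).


ML = -10 * log10(1 - 0.26150^2) = -10 * log10(0.93161775) = 0.3076 dB

0.3076 dB


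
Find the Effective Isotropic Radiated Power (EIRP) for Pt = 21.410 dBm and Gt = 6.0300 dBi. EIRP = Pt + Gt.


EIRP = Pt + Gt = 21.410 + 6.0300 = 27.44 dBm

27.44 dBm


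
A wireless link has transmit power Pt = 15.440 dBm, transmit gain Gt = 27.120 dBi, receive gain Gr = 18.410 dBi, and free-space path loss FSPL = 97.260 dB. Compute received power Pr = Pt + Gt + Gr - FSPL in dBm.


Pr = 15.440 + 27.120 + 18.410 - 97.260 = -36.29 dBm

-36.29 dBm


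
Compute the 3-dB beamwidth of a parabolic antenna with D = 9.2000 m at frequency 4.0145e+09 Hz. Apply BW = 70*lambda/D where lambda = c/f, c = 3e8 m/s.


lambda = c / f = 3.0000e+08 / 4.0145e+09 = 0.07472911 m
BW = 70 * 0.07472911 / 9.2000 = 0.5686 deg

0.5686 deg


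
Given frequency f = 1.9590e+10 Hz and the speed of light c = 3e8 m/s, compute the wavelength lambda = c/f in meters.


lambda = c / f = 3.0000e+08 / 1.9590e+10 = 0.01531 m

0.01531 m


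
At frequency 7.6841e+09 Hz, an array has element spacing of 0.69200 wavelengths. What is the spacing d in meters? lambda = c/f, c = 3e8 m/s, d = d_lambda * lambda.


lambda = c / f = 3.0000e+08 / 7.6841e+09 = 0.03904166 m
d = 0.69200 * 0.03904166 = 0.02702 m

0.02702 m


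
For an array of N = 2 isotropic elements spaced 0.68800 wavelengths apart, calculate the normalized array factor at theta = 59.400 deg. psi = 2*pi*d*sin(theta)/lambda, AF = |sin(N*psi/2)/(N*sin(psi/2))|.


psi = 2*pi*0.68800*sin(59.400 deg) = 3.720843 rad
AF = |sin(2*3.720843/2) / (2*sin(3.720843/2))| = 0.2856

0.2856


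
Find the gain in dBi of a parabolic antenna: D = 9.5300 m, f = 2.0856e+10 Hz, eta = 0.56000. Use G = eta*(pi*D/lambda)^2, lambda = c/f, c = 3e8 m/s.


lambda = c / f = 3.0000e+08 / 2.0856e+10 = 0.01438435 m
G_linear = 0.56000 * (pi * 9.5300 / 0.01438435)^2 = 2.426013e+06
G_dBi = 10 * log10(2.426013e+06) = 63.85 dBi

63.85 dBi


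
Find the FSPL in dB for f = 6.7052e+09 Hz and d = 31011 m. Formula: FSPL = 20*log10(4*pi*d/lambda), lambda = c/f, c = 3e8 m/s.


lambda = c / f = 3.0000e+08 / 6.7052e+09 = 0.04474139 m
FSPL = 20 * log10(4*pi*31011/0.04474139) = 138.8 dB

138.8 dB


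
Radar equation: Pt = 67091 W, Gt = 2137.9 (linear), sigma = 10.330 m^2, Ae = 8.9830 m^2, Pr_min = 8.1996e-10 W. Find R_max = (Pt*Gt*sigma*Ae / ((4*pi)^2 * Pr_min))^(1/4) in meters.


R^4 = 67091*2137.9*10.330*8.9830 / ((4*pi)^2 * 8.1996e-10) = 1.027924e+17
R_max = 1.027924e+17^0.25 = 17906 m

17906 m


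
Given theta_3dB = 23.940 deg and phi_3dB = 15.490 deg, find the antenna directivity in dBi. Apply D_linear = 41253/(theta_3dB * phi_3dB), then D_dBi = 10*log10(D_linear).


D_linear = 41253 / (23.940 * 15.490) = 111.2449
D_dBi = 10 * log10(111.2449) = 20.46 dBi

20.46 dBi


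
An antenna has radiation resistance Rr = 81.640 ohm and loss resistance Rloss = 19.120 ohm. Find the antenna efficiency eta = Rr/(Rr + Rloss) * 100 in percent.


eta = 81.640 / (81.640 + 19.120) * 100 = 81.02%

81.02%


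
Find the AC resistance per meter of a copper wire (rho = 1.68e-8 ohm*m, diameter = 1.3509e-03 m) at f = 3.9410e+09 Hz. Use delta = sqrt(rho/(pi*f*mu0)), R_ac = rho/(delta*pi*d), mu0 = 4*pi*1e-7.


delta = sqrt(1.68e-8 / (pi * 3.9410e+09 * 4*pi*1e-7)) = 1.039134e-06 m
R_ac = 1.68e-8 / (1.039134e-06 * pi * 1.3509e-03) = 3.809 ohm/m

3.809 ohm/m


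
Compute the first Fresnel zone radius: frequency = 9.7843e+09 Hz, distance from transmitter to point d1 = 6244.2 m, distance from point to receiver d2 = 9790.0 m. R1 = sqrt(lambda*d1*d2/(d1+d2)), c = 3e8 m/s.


lambda = c / f = 3.0000e+08 / 9.7843e+09 = 0.03066137 m
R1 = sqrt(0.03066137 * 6244.2 * 9790.0 / (6244.2 + 9790.0)) = 10.81 m

10.81 m


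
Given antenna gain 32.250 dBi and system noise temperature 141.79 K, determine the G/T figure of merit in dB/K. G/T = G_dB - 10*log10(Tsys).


G/T = 32.250 - 10*log10(141.79) = 32.250 - 21.51646 = 10.73 dB/K

10.73 dB/K


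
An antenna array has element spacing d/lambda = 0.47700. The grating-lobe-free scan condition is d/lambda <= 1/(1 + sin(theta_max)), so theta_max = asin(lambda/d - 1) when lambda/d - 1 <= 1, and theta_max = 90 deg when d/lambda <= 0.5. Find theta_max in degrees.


lambda/d - 1 = 1/0.47700 - 1 = 1.096436 >= 1
d/lambda <= 0.5, so the array can scan to endfire without grating lobes: theta_max = 90 deg

90 deg


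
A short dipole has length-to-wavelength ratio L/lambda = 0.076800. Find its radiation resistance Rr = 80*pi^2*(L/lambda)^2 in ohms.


Rr = 80 * pi^2 * (0.076800)^2 = 80 * 9.869604 * 5.898240e-03 = 4.657 ohm

4.657 ohm


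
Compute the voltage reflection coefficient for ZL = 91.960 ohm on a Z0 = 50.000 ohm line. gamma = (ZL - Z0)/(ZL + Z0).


gamma = (91.960 - 50.000) / (91.960 + 50.000) = 0.2956

0.2956


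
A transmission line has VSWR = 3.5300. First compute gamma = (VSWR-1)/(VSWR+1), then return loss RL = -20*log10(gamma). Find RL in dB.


gamma = (3.5300 - 1) / (3.5300 + 1) = 0.5584989
RL = -20 * log10(0.5584989) = 5.060 dB

5.060 dB


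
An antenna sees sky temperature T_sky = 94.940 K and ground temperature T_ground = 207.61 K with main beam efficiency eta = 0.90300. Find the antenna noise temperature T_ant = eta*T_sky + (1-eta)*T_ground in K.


T_ant = 0.90300 * 94.940 + (1 - 0.90300) * 207.61 = 105.9 K

105.9 K


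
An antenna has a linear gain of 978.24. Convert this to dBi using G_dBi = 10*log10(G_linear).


G_dBi = 10 * log10(978.24) = 29.90 dBi

29.90 dBi


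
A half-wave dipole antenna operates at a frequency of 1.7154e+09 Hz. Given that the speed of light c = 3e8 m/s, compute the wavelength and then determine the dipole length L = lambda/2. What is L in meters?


lambda = c / f = 3.0000e+08 / 1.7154e+09 = 0.1748863 m
L = lambda / 2 = 0.1748863 / 2 = 0.08744 m

0.08744 m


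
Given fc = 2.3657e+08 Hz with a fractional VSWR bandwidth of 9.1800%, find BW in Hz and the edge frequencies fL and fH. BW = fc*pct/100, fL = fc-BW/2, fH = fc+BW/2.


BW = 2.3657e+08 * 9.1800/100 = 2.171713e+07 Hz
fL = 2.3657e+08 - 2.171713e+07/2 = 2.257e+08 Hz
fH = 2.3657e+08 + 2.171713e+07/2 = 2.474e+08 Hz

BW=2.172e+07 Hz, fL=2.257e+08 Hz, fH=2.474e+08 Hz


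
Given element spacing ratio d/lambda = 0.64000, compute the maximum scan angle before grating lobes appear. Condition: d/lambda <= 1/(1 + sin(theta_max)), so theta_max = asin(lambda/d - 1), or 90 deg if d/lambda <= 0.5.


lambda/d - 1 = 1/0.64000 - 1 = 0.5625000
theta_max = asin(0.5625000) = 34.23 deg

34.23 deg


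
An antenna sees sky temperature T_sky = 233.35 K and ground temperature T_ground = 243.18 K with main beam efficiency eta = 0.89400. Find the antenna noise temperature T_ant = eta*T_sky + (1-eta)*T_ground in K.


T_ant = 0.89400 * 233.35 + (1 - 0.89400) * 243.18 = 234.4 K

234.4 K


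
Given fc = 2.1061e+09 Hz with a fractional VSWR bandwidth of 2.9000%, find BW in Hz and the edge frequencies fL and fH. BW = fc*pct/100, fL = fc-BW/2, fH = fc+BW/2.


BW = 2.1061e+09 * 2.9000/100 = 6.107690e+07 Hz
fL = 2.1061e+09 - 6.107690e+07/2 = 2.076e+09 Hz
fH = 2.1061e+09 + 6.107690e+07/2 = 2.137e+09 Hz

BW=6.108e+07 Hz, fL=2.076e+09 Hz, fH=2.137e+09 Hz


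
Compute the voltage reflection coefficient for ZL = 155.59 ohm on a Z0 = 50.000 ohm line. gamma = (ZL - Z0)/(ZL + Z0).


gamma = (155.59 - 50.000) / (155.59 + 50.000) = 0.5136

0.5136


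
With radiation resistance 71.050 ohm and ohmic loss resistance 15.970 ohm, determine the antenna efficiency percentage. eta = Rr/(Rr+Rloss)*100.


eta = 71.050 / (71.050 + 15.970) * 100 = 81.65%

81.65%


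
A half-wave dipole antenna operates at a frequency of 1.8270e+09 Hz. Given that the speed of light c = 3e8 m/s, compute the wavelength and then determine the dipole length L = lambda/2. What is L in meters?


lambda = c / f = 3.0000e+08 / 1.8270e+09 = 0.1642036 m
L = lambda / 2 = 0.1642036 / 2 = 0.08210 m

0.08210 m


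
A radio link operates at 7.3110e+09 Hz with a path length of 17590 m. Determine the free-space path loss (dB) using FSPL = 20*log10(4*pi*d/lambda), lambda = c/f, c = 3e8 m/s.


lambda = c / f = 3.0000e+08 / 7.3110e+09 = 0.04103406 m
FSPL = 20 * log10(4*pi*17590/0.04103406) = 134.6 dB

134.6 dB


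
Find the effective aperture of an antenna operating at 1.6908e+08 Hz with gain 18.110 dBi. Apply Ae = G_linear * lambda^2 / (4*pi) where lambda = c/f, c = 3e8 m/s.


lambda = c / f = 3.0000e+08 / 1.6908e+08 = 1.774308 m
G_linear = 10^(18.110/10) = 64.71426
Ae = G_linear * lambda^2 / (4*pi) = 64.71426 * 1.774308^2 / (4*pi) = 16.21 m^2

16.21 m^2


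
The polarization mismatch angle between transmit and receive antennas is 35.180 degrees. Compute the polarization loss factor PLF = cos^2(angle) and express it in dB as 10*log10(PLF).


PLF_linear = cos^2(35.180 deg) = 0.6680546
PLF_dB = 10 * log10(0.6680546) = -1.752 dB

-1.752 dB


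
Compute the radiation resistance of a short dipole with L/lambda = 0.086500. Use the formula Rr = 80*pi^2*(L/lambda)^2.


Rr = 80 * pi^2 * (0.086500)^2 = 80 * 9.869604 * 7.482250e-03 = 5.908 ohm

5.908 ohm


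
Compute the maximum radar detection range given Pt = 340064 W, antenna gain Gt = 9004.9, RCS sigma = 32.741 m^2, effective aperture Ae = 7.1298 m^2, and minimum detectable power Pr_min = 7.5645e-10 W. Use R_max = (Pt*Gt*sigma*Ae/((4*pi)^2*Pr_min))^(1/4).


R^4 = 340064*9004.9*32.741*7.1298 / ((4*pi)^2 * 7.5645e-10) = 5.984238e+18
R_max = 5.984238e+18^0.25 = 49460 m

49460 m


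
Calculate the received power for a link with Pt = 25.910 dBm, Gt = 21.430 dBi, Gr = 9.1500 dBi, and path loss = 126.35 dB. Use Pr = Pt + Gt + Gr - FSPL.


Pr = 25.910 + 21.430 + 9.1500 - 126.35 = -69.86 dBm

-69.86 dBm


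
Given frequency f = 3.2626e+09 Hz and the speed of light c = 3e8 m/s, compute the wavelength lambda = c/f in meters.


lambda = c / f = 3.0000e+08 / 3.2626e+09 = 0.09195 m

0.09195 m


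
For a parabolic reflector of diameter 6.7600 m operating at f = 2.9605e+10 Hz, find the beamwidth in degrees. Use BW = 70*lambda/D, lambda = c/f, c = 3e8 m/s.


lambda = c / f = 3.0000e+08 / 2.9605e+10 = 0.01013342 m
BW = 70 * 0.01013342 / 6.7600 = 0.1049 deg

0.1049 deg
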